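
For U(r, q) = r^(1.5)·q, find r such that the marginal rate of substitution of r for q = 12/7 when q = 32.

MU_r = 1.5·√r·q and MU_q = r^(1.5).
MRS = MU_r/MU_q = (1.5)·q/r.
Substitute q = 32: MRS = 48/r. Setting 48/r = 12/7 gives r = 48/(12/7) = 28.

r = 28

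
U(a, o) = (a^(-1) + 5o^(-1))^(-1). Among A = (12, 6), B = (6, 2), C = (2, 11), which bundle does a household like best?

Bundle A

Evaluate utility at each bundle:
U(A) = 1.091.
U(B) = 0.375.
U(C) = 1.048.
Highest utility is A, so A ≻ C ≻ B.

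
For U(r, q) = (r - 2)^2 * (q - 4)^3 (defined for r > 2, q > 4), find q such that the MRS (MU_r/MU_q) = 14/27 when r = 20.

MU_r = 2·(r−2)·(q−4)^3, MU_q = 3·(r−2)^2·(q−4)^2.
MRS = (2/3)·(q−4)/(r−2).
Substitute r = 20: MRS = (q − 4)/27. Setting this equal to 14/27 gives q − 4 = (14/27)·27 = 14, so q = 18.

q = 18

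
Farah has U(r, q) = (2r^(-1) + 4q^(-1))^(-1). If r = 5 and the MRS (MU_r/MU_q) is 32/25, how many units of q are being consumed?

q = 8

For CES with ρ = -1, MRS = (2/4)·(q/r)^2.
Setting (2/4)·(q/5)^2 = 32/25 gives (q/5)^2 = 64/25, so q/5 = 1.6 and q = 8.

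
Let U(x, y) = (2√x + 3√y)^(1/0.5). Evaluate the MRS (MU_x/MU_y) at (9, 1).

MRS = 2/9

For CES with ρ = 0.5, MRS = (2/3)·√(y/x).
At (9, 1): MRS = 2/9.
So at (9, 1) the consumer would give up 2/9 units of y for one more unit of x.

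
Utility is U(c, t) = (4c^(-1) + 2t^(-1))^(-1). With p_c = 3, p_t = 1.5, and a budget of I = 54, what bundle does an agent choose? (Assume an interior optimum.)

For CES with ρ = -1, MRS = (4/2)·(t/c)^2.
Tangency: set MRS = p_c/p_t = 3/1.5 = 2.
So (t/c)^2 = 1; taking the square root, t/c = 1, i.e. t = c.
Substitute into the budget 3·c + 1.5·t = 54: 4.5·c = 54, so c* = 12 and t* = 12.

c* = 12, t* = 12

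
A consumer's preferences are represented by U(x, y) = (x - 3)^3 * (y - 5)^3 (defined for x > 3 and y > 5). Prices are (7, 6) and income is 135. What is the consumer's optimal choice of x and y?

x* = 9, y* = 12

MU_x = 3·(x−3)^2·(y−5)^3, MU_y = 3·(x−3)^3·(y−5)^2.
MRS = (y−5)/(x−3).
Tangency: set MRS = p_x/p_y = 7/6.
So (y − 5)/(x − 3) = 7/6, i.e. (y − 5) = (7/6)·(x − 3).
Rewrite the budget in excess-of-subsistence terms: 7·(x − 3) + 6·(y − 5) = 135 − 7·3 − 6·5 = 84.
Substituting, 14·(x − 3) = 84, so x − 3 = 6 and x* = 9.
Then y − 5 = (7/6)·6 = 7, so y* = 12.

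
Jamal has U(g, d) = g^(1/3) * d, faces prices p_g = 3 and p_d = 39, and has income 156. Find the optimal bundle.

MU_g = 1/3·g^(-2/3)·d and MU_d = g^(1/3).
MRS = MU_g/MU_d = (1/3)·d/g.
Tangency: set MRS = p_g/p_d = 3/39 = 1/13.
So (1/3)·d/g = 1/13, i.e. d = (3/13)·g.
Substitute into the budget 3·g + 39·d = 156: 12·g = 156, so g* = 13.
Then d* = (3/13)·13 = 3.

g* = 13, d* = 3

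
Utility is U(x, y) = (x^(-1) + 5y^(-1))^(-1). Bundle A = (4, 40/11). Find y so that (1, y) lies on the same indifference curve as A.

U depends on (x, y) only through S = x^(-1) + 5y^(-1), so equal utility means equal S. At (4, 40/11): S = 1.625.
With x = 1: 1^(-1) = 1, so 5y^(-1) = 1.625 − 1 = 0.625, i.e. y^(-1) = 0.125.
Hence y = 1/0.125 = 8.
Check: U(1, 8) = 0.6154.

y = 8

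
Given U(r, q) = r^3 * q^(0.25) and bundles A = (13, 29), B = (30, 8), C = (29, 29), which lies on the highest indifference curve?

Evaluate utility at each bundle:
U(A) = 5098.349.
U(B) = 45408.406.
U(C) = 56597.011.
Highest utility is C, so C ≻ B ≻ A.

Bundle C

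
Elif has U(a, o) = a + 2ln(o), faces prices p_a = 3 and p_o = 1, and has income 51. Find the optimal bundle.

a* = 15, o* = 6

MU_a = 1, MU_o = 2/o.
MRS = 1 ÷ (2/o).
Tangency: set MRS = p_a/p_o = 3/1 = 3.
MRS depends only on o: 0.5·o = 3 ⇒ o* = 3/0.5 = 6.
From the budget, 3·a = 51 − 1·6 = 45, so a* = 15.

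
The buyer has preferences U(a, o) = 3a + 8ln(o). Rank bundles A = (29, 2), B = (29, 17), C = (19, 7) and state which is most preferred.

Evaluate utility at each bundle:
U(A) = 92.545.
U(B) = 109.666.
U(C) = 72.567.
Highest utility is B, so B ≻ A ≻ C.

Bundle B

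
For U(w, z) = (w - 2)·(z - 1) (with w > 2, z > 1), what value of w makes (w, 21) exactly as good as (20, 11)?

w = 11

U(20, 11) = 180.
Set U(w, 21) = 180 and solve.
With z = 21: (21 − 1) = 20, so (w − 2) = 180/20 = 9.
So w = 2 + 9 = 11.
Check: U(11, 21) = 180.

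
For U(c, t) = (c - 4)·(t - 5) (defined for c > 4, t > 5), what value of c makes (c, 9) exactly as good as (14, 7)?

c = 9

U(14, 7) = 20.
Set U(c, 9) = 20 and solve.
With t = 9: (9 − 5) = 4, so (c − 4) = 20/4 = 5.
So c = 4 + 5 = 9.
Check: U(9, 9) = 20.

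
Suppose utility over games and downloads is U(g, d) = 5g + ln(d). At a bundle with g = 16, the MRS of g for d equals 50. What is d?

MU_g = 5, MU_d = 1/d.
MRS = 5 ÷ (1/d).
MRS depends only on d: 5·d = 50 ⇒ d = 50/5 = 10.

d = 10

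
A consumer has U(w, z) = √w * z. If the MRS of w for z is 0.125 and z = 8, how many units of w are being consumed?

MU_w = 0.5·w^(-0.5)·z and MU_z = √w.
MRS = MU_w/MU_z = (0.5)·z/w.
Substitute z = 8: MRS = 4/w. Setting 4/w = 0.125 gives w = 4/0.125 = 32.

w = 32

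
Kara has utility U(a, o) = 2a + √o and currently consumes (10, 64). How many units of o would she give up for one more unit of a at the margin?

MU_a = 2, MU_o = 1/(2√o).
MRS = 2 ÷ (1/(2√o)).
At (10, 64): MRS = 32.
That is, one extra unit of a is worth 32 units of o at the margin.

MRS = 32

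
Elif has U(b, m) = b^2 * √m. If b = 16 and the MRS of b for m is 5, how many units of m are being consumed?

m = 20

MU_b = 2·b·√m and MU_m = 0.5·b^2·m^(-0.5).
MRS = MU_b/MU_m = (4)·m/b.
Substitute b = 16: MRS = m/4. Setting m/4 = 5 gives m = 5·4 = 20.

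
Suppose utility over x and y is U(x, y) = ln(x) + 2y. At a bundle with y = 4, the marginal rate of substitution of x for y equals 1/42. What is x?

MU_x = 1/x, MU_y = 2.
MRS = 1/x ÷ 2.
MRS depends only on x: 0.5/x = 1/42 ⇒ x = 0.5/(1/42) = 21.

x = 21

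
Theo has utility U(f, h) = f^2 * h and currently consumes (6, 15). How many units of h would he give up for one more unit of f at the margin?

MU_f = 2·f·h and MU_h = f^2.
MRS = MU_f/MU_h = (2/1)·h/f.
At (6, 15): MRS = 5.
The indifference curve has slope −5 at this bundle.

MRS = 5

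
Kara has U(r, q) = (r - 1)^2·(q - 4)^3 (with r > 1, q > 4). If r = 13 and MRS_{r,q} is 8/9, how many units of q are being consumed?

MU_r = 2·(r−1)·(q−4)^3, MU_q = 3·(r−1)^2·(q−4)^2.
MRS = (2/3)·(q−4)/(r−1).
Substitute r = 13: MRS = (q − 4)/18. Setting this equal to 8/9 gives q − 4 = (8/9)·18 = 16, so q = 20.

q = 20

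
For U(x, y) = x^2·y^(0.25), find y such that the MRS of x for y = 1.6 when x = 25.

y = 5

MU_x = 2·x·y^(0.25) and MU_y = 0.25·x^2·y^(-0.75).
MRS = MU_x/MU_y = (8)·y/x.
Substitute x = 25: MRS = y/3.125. Setting y/3.125 = 1.6 gives y = 1.6·3.125 = 5.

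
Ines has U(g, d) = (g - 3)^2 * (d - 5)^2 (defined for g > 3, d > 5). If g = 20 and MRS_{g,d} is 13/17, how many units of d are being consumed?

MU_g = 2·(g−3)·(d−5)^2, MU_d = 2·(g−3)^2·(d−5).
MRS = (d−5)/(g−3).
Substitute g = 20: MRS = (d − 5)/17. Setting this equal to 13/17 gives d − 5 = (13/17)·17 = 13, so d = 18.

d = 18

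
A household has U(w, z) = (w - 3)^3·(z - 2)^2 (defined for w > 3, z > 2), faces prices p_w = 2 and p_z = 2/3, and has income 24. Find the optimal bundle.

w* = 8, z* = 12

MU_w = 3·(w−3)^2·(z−2)^2, MU_z = 2·(w−3)^3·(z−2).
MRS = (3/2)·(z−2)/(w−3).
Tangency: set MRS = p_w/p_z = 2/(2/3) = 3.
So (3/2)·(z − 2)/(w − 3) = 3, i.e. (z − 2) = 2·(w − 3).
Rewrite the budget in excess-of-subsistence terms: 2·(w − 3) + (2/3)·(z − 2) = 24 − 2·3 − (2/3)·2 = 50/3.
Substituting, (10/3)·(w − 3) = 50/3, so w − 3 = 5 and w* = 8.
Then z − 2 = 2·5 = 10, so z* = 12.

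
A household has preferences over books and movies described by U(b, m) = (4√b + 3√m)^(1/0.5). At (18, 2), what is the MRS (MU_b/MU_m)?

For CES with ρ = 0.5, MRS = (4/3)·√(m/b).
At (18, 2): MRS = 4/9.
That is, one extra unit of b is worth 4/9 units of m at the margin.

MRS = 4/9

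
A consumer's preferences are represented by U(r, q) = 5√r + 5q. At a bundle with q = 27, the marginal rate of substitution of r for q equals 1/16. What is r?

r = 64

MU_r = 5/(2√r), MU_q = 5.
MRS = 5/(2√r) ÷ 5.
MRS depends only on r: 0.5/√r = 1/16 ⇒ √r = 0.5/(1/16) = 8 ⇒ r = 64.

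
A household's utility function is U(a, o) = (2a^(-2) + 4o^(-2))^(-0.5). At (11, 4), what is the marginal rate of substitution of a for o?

MRS = 32/1331

For CES with ρ = -2, MRS = (2/4)·(o/a)^3.
At (11, 4): MRS = 32/1331.
The indifference curve has slope −32/1331 at this bundle.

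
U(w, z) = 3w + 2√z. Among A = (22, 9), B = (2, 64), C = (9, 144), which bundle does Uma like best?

Bundle A

Evaluate utility at each bundle:
U(A) = 72.000.
U(B) = 22.000.
U(C) = 51.000.
Highest utility is A, so A ≻ C ≻ B.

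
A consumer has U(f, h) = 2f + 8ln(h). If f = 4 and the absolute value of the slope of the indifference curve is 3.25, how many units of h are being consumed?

MU_f = 2, MU_h = 8/h.
MRS = 2 ÷ (8/h).
MRS depends only on h: 0.25·h = 3.25 ⇒ h = 3.25/0.25 = 13.

h = 13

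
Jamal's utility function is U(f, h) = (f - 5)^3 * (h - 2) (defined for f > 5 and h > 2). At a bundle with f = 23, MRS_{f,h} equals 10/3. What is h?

h = 22

MU_f = 3·(f−5)^2·(h−2), MU_h = (f−5)^3.
MRS = (3/1)·(h−2)/(f−5).
Substitute f = 23: MRS = (h − 2)/6. Setting this equal to 10/3 gives h − 2 = (10/3)·6 = 20, so h = 22.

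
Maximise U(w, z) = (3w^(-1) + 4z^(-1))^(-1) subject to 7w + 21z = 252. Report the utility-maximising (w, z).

w* = 12, z* = 8

For CES with ρ = -1, MRS = (3/4)·(z/w)^2.
Tangency: set MRS = p_w/p_z = 7/21 = 1/3.
So (z/w)^2 = 4/9; taking the square root, z/w = 2/3, i.e. z = (2/3)·w.
Substitute into the budget 7·w + 21·z = 252: 21·w = 252, so w* = 12 and z* = (2/3)·12 = 8.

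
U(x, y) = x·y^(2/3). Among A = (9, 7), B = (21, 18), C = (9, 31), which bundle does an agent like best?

Evaluate utility at each bundle:
U(A) = 32.934.
U(B) = 144.234.
U(C) = 88.814.
Highest utility is B, so B ≻ C ≻ A.

Bundle B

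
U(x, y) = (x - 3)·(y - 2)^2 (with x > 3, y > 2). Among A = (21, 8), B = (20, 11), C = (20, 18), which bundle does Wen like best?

Evaluate utility at each bundle:
U(A) = 648.
U(B) = 1377.
U(C) = 4352.
Highest utility is C, so C ≻ B ≻ A.

Bundle C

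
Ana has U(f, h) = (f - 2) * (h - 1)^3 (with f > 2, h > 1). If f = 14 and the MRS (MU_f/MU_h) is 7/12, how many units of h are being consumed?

h = 22

MU_f = (h−1)^3, MU_h = 3·(f−2)·(h−1)^2.
MRS = (1/3)·(h−1)/(f−2).
Substitute f = 14: MRS = (h − 1)/36. Setting this equal to 7/12 gives h − 1 = (7/12)·36 = 21, so h = 22.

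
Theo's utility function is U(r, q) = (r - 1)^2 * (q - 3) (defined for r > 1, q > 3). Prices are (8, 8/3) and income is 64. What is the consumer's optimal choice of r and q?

r* = 5, q* = 9

MU_r = 2·(r−1)·(q−3), MU_q = (r−1)^2.
MRS = (2/1)·(q−3)/(r−1).
Tangency: set MRS = p_r/p_q = 8/(8/3) = 3.
So (2/1)·(q − 3)/(r − 1) = 3, i.e. (q − 3) = 1.5·(r − 1).
Rewrite the budget in excess-of-subsistence terms: 8·(r − 1) + (8/3)·(q − 3) = 64 − 8·1 − (8/3)·3 = 48.
Substituting, 12·(r − 1) = 48, so r − 1 = 4 and r* = 5.
Then q − 3 = 1.5·4 = 6, so q* = 9.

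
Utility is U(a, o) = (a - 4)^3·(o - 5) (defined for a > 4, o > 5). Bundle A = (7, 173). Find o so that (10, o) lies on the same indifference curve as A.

o = 26

U(7, 173) = 4536.
Set U(10, o) = 4536 and solve.
With a = 10: (10 − 4)^3 = 216, so (o − 5) = 4536/216 = 21.
So o = 5 + 21 = 26.
Check: U(10, 26) = 4536.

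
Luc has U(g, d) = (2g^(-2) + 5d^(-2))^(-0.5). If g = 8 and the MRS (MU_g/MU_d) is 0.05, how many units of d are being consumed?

For CES with ρ = -2, MRS = (2/5)·(d/g)^3.
Setting (2/5)·(d/8)^3 = 0.05 gives (d/8)^3 = 0.125, so d/8 = 0.5 and d = 4.

d = 4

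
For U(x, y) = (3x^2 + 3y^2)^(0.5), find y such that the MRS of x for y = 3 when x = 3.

For CES with ρ = 2, MRS = (y/x)^(-1).
Setting (y/3)^(-1) = 3 gives y/3 = 1/3 and y = 1.

y = 1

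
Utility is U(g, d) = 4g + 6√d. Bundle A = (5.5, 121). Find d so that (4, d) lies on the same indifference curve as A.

d = 144

U(5.5, 121) = 88.
Set U(4, d) = 88 and solve.
With g = 4: 6√d = 88 − 4·4 = 72, so √d = 12 and d = 144.
Check: U(4, 144) = 88.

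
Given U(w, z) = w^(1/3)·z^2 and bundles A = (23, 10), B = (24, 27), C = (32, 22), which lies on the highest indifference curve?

Bundle B

Evaluate utility at each bundle:
U(A) = 284.387.
U(B) = 2102.800.
U(C) = 1536.604.
Highest utility is B, so B ≻ C ≻ A.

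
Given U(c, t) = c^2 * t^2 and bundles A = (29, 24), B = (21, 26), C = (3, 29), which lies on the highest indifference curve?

Evaluate utility at each bundle:
U(A) = 484416.
U(B) = 298116.
U(C) = 7569.
Highest utility is A, so A ≻ B ≻ C.

Bundle A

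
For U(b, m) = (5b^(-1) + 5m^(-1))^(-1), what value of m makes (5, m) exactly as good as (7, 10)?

U depends on (b, m) only through S = 5b^(-1) + 5m^(-1), so equal utility means equal S. At (7, 10): S = 17/14.
With b = 5: 5·5^(-1) = 1, so 5m^(-1) = 17/14 − 1 = 3/14, i.e. m^(-1) = 3/70.
Hence m = 1/(3/70) = 70/3.
Check: U(5, 70/3) = 0.8235.

m = 70/3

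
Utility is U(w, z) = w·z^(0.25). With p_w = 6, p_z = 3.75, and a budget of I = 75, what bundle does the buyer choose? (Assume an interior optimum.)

MU_w = z^(0.25) and MU_z = 0.25·w·z^(-0.75).
MRS = MU_w/MU_z = (4)·z/w.
Tangency: set MRS = p_w/p_z = 6/3.75 = 1.6.
So (4)·z/w = 1.6, i.e. z = 0.4·w.
Substitute into the budget 6·w + 3.75·z = 75: 7.5·w = 75, so w* = 10.
Then z* = 0.4·10 = 4.

w* = 10, z* = 4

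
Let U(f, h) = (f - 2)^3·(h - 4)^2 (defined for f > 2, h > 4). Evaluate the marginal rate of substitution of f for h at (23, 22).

MRS = 9/7

MU_f = 3·(f−2)^2·(h−4)^2, MU_h = 2·(f−2)^3·(h−4).
MRS = (3/2)·(h−4)/(f−2).
At (23, 22): MRS = 9/7.
The indifference curve has slope −9/7 at this bundle.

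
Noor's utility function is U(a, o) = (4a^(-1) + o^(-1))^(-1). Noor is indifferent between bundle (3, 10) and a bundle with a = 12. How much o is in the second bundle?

U depends on (a, o) only through S = 4a^(-1) + o^(-1), so equal utility means equal S. At (3, 10): S = 43/30.
With a = 12: 4·12^(-1) = 1/3, so o^(-1) = 43/30 − 1/3 = 1.1.
Hence o = 1/1.1 = 10/11.
Check: U(12, 10/11) = 0.6977.

o = 10/11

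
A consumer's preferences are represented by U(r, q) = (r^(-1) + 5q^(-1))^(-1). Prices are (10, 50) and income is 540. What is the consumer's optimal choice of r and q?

For CES with ρ = -1, MRS = (1/5)·(q/r)^2.
Tangency: set MRS = p_r/p_q = 10/50 = 0.2.
So (q/r)^2 = 1; taking the square root, q/r = 1, i.e. q = r.
Substitute into the budget 10·r + 50·q = 540: 60·r = 540, so r* = 9 and q* = 9.

r* = 9, q* = 9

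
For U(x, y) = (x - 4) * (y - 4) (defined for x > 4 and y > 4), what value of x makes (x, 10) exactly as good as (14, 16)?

x = 24

U(14, 16) = 120.
Set U(x, 10) = 120 and solve.
With y = 10: (10 − 4) = 6, so (x − 4) = 120/6 = 20.
So x = 4 + 20 = 24.
Check: U(24, 10) = 120.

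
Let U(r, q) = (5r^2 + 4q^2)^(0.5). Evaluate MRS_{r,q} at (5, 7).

For CES with ρ = 2, MRS = (5/4)·(q/r)^(-1).
At (5, 7): MRS = 25/28.
The indifference curve has slope −25/28 at this bundle.

MRS = 25/28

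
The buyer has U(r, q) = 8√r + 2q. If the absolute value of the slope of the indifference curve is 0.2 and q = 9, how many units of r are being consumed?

r = 100

MU_r = 8/(2√r), MU_q = 2.
MRS = 8/(2√r) ÷ 2.
MRS depends only on r: 2/√r = 0.2 ⇒ √r = 2/0.2 = 10 ⇒ r = 100.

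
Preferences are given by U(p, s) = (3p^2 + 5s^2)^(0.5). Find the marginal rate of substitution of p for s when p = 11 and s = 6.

For CES with ρ = 2, MRS = (3/5)·(s/p)^(-1).
At (11, 6): MRS = 1.1.
That is, one extra unit of p is worth 1.1 units of s at the margin.

MRS = 1.1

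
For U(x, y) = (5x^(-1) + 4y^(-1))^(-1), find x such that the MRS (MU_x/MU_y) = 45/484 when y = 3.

For CES with ρ = -1, MRS = (5/4)·(y/x)^2.
Setting (5/4)·(3/x)^2 = 45/484 gives (3/x)^2 = 9/121, so 3/x = 3/11 and x = 11.

x = 11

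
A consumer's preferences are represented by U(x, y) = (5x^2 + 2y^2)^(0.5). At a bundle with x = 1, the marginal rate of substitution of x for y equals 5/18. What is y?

For CES with ρ = 2, MRS = (5/2)·(y/x)^(-1).
Setting (5/2)·(y/1)^(-1) = 5/18 gives (y/1)^(-1) = 1/9, so y/1 = 9 and y = 9.

y = 9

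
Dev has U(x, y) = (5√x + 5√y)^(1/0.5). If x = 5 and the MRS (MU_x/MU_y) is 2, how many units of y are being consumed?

For CES with ρ = 0.5, MRS = √(y/x).
Setting √(y/5) = 2 gives y/5 = 4 and y = 20.

y = 20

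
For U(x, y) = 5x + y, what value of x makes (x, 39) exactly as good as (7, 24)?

x = 4

U(7, 24) = 59.
Set U(x, 39) = 59 and solve.
5x + 39 = 59 ⇒ 5x = 20 ⇒ x = 4.
Check: U(4, 39) = 59.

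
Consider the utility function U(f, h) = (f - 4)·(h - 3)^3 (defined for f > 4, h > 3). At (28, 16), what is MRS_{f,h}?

MRS = 13/72

MU_f = (h−3)^3, MU_h = 3·(f−4)·(h−3)^2.
MRS = (1/3)·(h−3)/(f−4).
At (28, 16): MRS = 13/72.
So at (28, 16) the consumer would give up 13/72 units of h for one more unit of f.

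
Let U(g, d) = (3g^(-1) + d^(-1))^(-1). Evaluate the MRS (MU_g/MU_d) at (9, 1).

For CES with ρ = -1, MRS = (3/1)·(d/g)^2.
At (9, 1): MRS = 1/27.
So at (9, 1) the consumer would give up 1/27 units of d for one more unit of g.

MRS = 1/27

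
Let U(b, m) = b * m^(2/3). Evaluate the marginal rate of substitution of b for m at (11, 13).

MRS = 39/22

MU_b = m^(2/3) and MU_m = 2/3·b·m^(-1/3).
MRS = MU_b/MU_m = (1.5)·m/b.
At (11, 13): MRS = 39/22.
The indifference curve has slope −39/22 at this bundle.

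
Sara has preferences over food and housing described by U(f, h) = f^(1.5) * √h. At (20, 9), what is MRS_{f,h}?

MU_f = 1.5·√f·√h and MU_h = 0.5·f^(1.5)·h^(-0.5).
MRS = MU_f/MU_h = (3)·h/f.
At (20, 9): MRS = 1.35.
The indifference curve has slope −1.35 at this bundle.

MRS = 1.35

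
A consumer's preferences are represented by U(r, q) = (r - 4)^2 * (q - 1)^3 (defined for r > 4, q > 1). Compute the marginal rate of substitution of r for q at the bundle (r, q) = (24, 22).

MRS = 0.7

MU_r = 2·(r−4)·(q−1)^3, MU_q = 3·(r−4)^2·(q−1)^2.
MRS = (2/3)·(q−1)/(r−4).
At (24, 22): MRS = 0.7.
The indifference curve has slope −0.7 at this bundle.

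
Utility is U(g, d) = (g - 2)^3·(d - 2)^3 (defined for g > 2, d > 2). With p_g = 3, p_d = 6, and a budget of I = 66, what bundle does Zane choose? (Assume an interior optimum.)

MU_g = 3·(g−2)^2·(d−2)^3, MU_d = 3·(g−2)^3·(d−2)^2.
MRS = (d−2)/(g−2).
Tangency: set MRS = p_g/p_d = 3/6 = 0.5.
So (d − 2)/(g − 2) = 0.5, i.e. (d − 2) = 0.5·(g − 2).
Rewrite the budget in excess-of-subsistence terms: 3·(g − 2) + 6·(d − 2) = 66 − 3·2 − 6·2 = 48.
Substituting, 6·(g − 2) = 48, so g − 2 = 8 and g* = 10.
Then d − 2 = 0.5·8 = 4, so d* = 6.

g* = 10, d* = 6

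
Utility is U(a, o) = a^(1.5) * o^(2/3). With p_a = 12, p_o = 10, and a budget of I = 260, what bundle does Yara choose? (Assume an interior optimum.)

a* = 15, o* = 8

MU_a = 1.5·√a·o^(2/3) and MU_o = 2/3·a^(1.5)·o^(-1/3).
MRS = MU_a/MU_o = (2.25)·o/a.
Tangency: set MRS = p_a/p_o = 12/10 = 1.2.
So (2.25)·o/a = 1.2, i.e. o = (8/15)·a.
Substitute into the budget 12·a + 10·o = 260: (52/3)·a = 260, so a* = 15.
Then o* = (8/15)·15 = 8.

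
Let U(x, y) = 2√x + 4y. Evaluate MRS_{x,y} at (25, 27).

MRS = 0.05

MU_x = 2/(2√x), MU_y = 4.
MRS = 2/(2√x) ÷ 4.
At (25, 27): MRS = 0.05.
That is, one extra unit of x is worth 0.05 units of y at the margin.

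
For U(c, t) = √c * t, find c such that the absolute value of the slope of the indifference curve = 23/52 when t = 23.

c = 26

MU_c = 0.5·c^(-0.5)·t and MU_t = √c.
MRS = MU_c/MU_t = (0.5)·t/c.
Substitute t = 23: MRS = 11.5/c. Setting 11.5/c = 23/52 gives c = 11.5/(23/52) = 26.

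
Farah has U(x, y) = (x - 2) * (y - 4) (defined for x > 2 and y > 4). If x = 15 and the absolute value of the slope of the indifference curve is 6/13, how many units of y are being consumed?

MU_x = (y−4), MU_y = (x−2).
MRS = (y−4)/(x−2).
Substitute x = 15: MRS = (y − 4)/13. Setting this equal to 6/13 gives y − 4 = (6/13)·13 = 6, so y = 10.

y = 10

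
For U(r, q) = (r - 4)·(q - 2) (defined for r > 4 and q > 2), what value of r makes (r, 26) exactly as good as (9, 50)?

U(9, 50) = 240.
Set U(r, 26) = 240 and solve.
With q = 26: (26 − 2) = 24, so (r − 4) = 240/24 = 10.
So r = 4 + 10 = 14.
Check: U(14, 26) = 240.

r = 14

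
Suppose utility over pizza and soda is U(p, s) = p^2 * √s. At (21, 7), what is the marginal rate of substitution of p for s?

MRS = 4/3

MU_p = 2·p·√s and MU_s = 0.5·p^2·s^(-0.5).
MRS = MU_p/MU_s = (4)·s/p.
At (21, 7): MRS = 4/3.
So at (21, 7) the consumer would give up 4/3 units of s for one more unit of p.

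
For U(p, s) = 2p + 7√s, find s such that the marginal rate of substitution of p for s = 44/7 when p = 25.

MU_p = 2, MU_s = 7/(2√s).
MRS = 2 ÷ (7/(2√s)).
MRS depends only on s: (4/7)·√s = 44/7 ⇒ √s = (44/7)/(4/7) = 11 ⇒ s = 121.

s = 121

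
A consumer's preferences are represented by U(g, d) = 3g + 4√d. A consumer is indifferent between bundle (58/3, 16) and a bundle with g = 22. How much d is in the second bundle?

d = 4

U(58/3, 16) = 74.
Set U(22, d) = 74 and solve.
With g = 22: 4√d = 74 − 3·22 = 8, so √d = 2 and d = 4.
Check: U(22, 4) = 74.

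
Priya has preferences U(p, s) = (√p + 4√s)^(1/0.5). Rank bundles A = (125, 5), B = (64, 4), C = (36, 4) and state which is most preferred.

Evaluate utility at each bundle:
U(A) = 405.000.
U(B) = 256.000.
U(C) = 196.000.
Highest utility is A, so A ≻ B ≻ C.

Bundle A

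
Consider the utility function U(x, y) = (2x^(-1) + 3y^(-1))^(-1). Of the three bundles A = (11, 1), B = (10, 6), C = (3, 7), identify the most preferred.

Bundle B

Evaluate utility at each bundle:
U(A) = 0.314.
U(B) = 1.429.
U(C) = 0.913.
Highest utility is B, so B ≻ C ≻ A.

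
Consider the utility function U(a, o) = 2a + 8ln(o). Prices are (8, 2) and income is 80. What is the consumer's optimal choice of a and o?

a* = 6, o* = 16

MU_a = 2, MU_o = 8/o.
MRS = 2 ÷ (8/o).
Tangency: set MRS = p_a/p_o = 8/2 = 4.
MRS depends only on o: 0.25·o = 4 ⇒ o* = 4/0.25 = 16.
From the budget, 8·a = 80 − 2·16 = 48, so a* = 6.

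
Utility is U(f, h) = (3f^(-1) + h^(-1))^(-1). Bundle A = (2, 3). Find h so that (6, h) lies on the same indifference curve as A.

U depends on (f, h) only through S = 3f^(-1) + h^(-1), so equal utility means equal S. At (2, 3): S = 11/6.
With f = 6: 3·6^(-1) = 0.5, so h^(-1) = 11/6 − 0.5 = 4/3.
Hence h = 1/(4/3) = 0.75.
Check: U(6, 0.75) = 0.5455.

h = 0.75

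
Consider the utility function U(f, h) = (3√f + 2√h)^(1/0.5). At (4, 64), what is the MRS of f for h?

MRS = 6

For CES with ρ = 0.5, MRS = (3/2)·√(h/f).
At (4, 64): MRS = 6.
So at (4, 64) the consumer would give up 6 units of h for one more unit of f.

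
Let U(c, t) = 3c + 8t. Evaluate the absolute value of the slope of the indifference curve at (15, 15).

MRS = 0.375

MU_c = 3, MU_t = 8, so MRS = 3/8 = 0.375 at every bundle.
At (15, 15): MRS = 0.375.
That is, one extra unit of c is worth 0.375 units of t at the margin.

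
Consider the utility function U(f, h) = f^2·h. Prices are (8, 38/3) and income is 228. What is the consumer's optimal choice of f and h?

MU_f = 2·f·h and MU_h = f^2.
MRS = MU_f/MU_h = (2/1)·h/f.
Tangency: set MRS = p_f/p_h = 8/(38/3) = 12/19.
So (2/1)·h/f = 12/19, i.e. h = (6/19)·f.
Substitute into the budget 8·f + (38/3)·h = 228: 12·f = 228, so f* = 19.
Then h* = (6/19)·19 = 6.

f* = 19, h* = 6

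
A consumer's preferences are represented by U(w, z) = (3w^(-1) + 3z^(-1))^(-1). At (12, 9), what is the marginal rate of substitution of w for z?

For CES with ρ = -1, MRS = (z/w)^2.
At (12, 9): MRS = 9/16.
So at (12, 9) the consumer would give up 9/16 units of z for one more unit of w.

MRS = 9/16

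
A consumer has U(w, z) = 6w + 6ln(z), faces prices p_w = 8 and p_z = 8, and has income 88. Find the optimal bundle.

MU_w = 6, MU_z = 6/z.
MRS = 6 ÷ (6/z).
Tangency: set MRS = p_w/p_z = 8/8 = 1.
MRS depends only on z: z = 1 ⇒ z* = 1.
From the budget, 8·w = 88 − 8·1 = 80, so w* = 10.

w* = 10, z* = 1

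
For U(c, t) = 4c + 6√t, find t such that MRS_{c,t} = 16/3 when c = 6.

t = 16

MU_c = 4, MU_t = 6/(2√t).
MRS = 4 ÷ (6/(2√t)).
MRS depends only on t: (4/3)·√t = 16/3 ⇒ √t = (16/3)/(4/3) = 4 ⇒ t = 16.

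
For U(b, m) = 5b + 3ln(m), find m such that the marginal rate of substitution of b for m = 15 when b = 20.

m = 9

MU_b = 5, MU_m = 3/m.
MRS = 5 ÷ (3/m).
MRS depends only on m: (5/3)·m = 15 ⇒ m = 15/(5/3) = 9.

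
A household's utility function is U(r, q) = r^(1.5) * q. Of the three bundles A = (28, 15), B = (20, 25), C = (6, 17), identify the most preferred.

Evaluate utility at each bundle:
U(A) = 2222.431.
U(B) = 2236.068.
U(C) = 249.848.
Highest utility is B, so B ≻ A ≻ C.

Bundle B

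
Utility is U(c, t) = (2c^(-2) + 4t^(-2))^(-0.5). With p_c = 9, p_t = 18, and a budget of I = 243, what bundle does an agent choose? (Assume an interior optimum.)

c* = 9, t* = 9

For CES with ρ = -2, MRS = (2/4)·(t/c)^3.
Tangency: set MRS = p_c/p_t = 9/18 = 0.5.
So (t/c)^3 = 1; taking the cube root, t/c = 1, i.e. t = c.
Substitute into the budget 9·c + 18·t = 243: 27·c = 243, so c* = 9 and t* = 9.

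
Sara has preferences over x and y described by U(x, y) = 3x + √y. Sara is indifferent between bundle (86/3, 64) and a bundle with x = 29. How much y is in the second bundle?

U(86/3, 64) = 94.
Set U(29, y) = 94 and solve.
With x = 29: √y = 94 − 3·29 = 7, so √y = 7 and y = 49.
Check: U(29, 49) = 94.

y = 49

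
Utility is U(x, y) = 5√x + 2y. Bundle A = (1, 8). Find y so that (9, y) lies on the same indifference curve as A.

y = 3

U(1, 8) = 21.
Set U(9, y) = 21 and solve.
With x = 9: √9 = 3, so 2y = 21 − 5·3 = 6 and y = 3.
Check: U(9, 3) = 21.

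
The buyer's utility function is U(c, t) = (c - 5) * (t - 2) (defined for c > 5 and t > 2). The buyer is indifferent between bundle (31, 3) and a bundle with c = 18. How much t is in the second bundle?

t = 4

U(31, 3) = 26.
Set U(18, t) = 26 and solve.
With c = 18: (18 − 5) = 13, so (t − 2) = 26/13 = 2.
So t = 2 + 2 = 4.
Check: U(18, 4) = 26.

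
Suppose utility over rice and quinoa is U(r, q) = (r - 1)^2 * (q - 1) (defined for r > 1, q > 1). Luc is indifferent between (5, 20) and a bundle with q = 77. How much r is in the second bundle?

U(5, 20) = 304.
Set U(r, 77) = 304 and solve.
With q = 77: (77 − 1) = 76, so (r − 1)^2 = 304/76 = 4.
Taking the square root (with r > 1): r − 1 = 2, so r = 3.
Check: U(3, 77) = 304.

r = 3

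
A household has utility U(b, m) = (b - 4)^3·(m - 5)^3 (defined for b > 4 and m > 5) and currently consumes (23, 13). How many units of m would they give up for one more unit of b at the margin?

MU_b = 3·(b−4)^2·(m−5)^3, MU_m = 3·(b−4)^3·(m−5)^2.
MRS = (m−5)/(b−4).
At (23, 13): MRS = 8/19.
So at (23, 13) the consumer would give up 8/19 units of m for one more unit of b.

MRS = 8/19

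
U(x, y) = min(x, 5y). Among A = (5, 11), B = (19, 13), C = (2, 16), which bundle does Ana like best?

Bundle B

Evaluate utility at each bundle:
U(A) = 5.
U(B) = 19.
U(C) = 2.
Highest utility is B, so B ≻ A ≻ C.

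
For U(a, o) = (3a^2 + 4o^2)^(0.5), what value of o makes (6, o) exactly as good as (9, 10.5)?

U depends on (a, o) only through S = 3a^2 + 4o^2, so equal utility means equal S. At (9, 10.5): S = 684.
With a = 6: 3·6^2 = 108, so 4o^2 = 684 − 108 = 576, i.e. o^2 = 144.
Hence o = √144 = 12.
Check: U(6, 12) = 26.1534.

o = 12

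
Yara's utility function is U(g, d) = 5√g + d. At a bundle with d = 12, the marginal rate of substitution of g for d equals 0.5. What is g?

g = 25

MU_g = 5/(2√g), MU_d = 1.
MRS = 5/(2√g) ÷ 1.
MRS depends only on g: 2.5/√g = 0.5 ⇒ √g = 2.5/0.5 = 5 ⇒ g = 25.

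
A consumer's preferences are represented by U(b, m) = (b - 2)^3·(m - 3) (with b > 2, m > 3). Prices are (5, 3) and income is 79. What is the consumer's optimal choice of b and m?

b* = 11, m* = 8

MU_b = 3·(b−2)^2·(m−3), MU_m = (b−2)^3.
MRS = (3/1)·(m−3)/(b−2).
Tangency: set MRS = p_b/p_m = 5/3.
So (3/1)·(m − 3)/(b − 2) = 5/3, i.e. (m − 3) = (5/9)·(b − 2).
Rewrite the budget in excess-of-subsistence terms: 5·(b − 2) + 3·(m − 3) = 79 − 5·2 − 3·3 = 60.
Substituting, (20/3)·(b − 2) = 60, so b − 2 = 9 and b* = 11.
Then m − 3 = (5/9)·9 = 5, so m* = 8.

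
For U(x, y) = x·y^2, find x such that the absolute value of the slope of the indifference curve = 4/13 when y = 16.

x = 26

MU_x = y^2 and MU_y = 2·x·y.
MRS = MU_x/MU_y = (1/2)·y/x.
Substitute y = 16: MRS = 8/x. Setting 8/x = 4/13 gives x = 8/(4/13) = 26.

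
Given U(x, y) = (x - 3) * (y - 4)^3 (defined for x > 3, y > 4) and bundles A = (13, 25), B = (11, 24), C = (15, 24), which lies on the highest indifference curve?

Bundle C

Evaluate utility at each bundle:
U(A) = 92610.
U(B) = 64000.
U(C) = 96000.
Highest utility is C, so C ≻ A ≻ B.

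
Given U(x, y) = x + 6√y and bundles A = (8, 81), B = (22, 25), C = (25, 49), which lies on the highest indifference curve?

Evaluate utility at each bundle:
U(A) = 62.000.
U(B) = 52.000.
U(C) = 67.000.
Highest utility is C, so C ≻ A ≻ B.

Bundle C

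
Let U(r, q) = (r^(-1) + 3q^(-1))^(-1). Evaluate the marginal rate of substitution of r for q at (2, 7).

MRS = 49/12

For CES with ρ = -1, MRS = (1/3)·(q/r)^2.
At (2, 7): MRS = 49/12.
That is, one extra unit of r is worth 49/12 units of q at the margin.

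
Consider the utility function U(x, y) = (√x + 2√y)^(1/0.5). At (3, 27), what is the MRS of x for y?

For CES with ρ = 0.5, MRS = (1/2)·√(y/x).
At (3, 27): MRS = 1.5.
So at (3, 27) the consumer would give up 1.5 units of y for one more unit of x.

MRS = 1.5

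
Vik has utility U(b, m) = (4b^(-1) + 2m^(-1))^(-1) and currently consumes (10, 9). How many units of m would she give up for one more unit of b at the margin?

MRS = 81/50

For CES with ρ = -1, MRS = (4/2)·(m/b)^2.
At (10, 9): MRS = 81/50.
So at (10, 9) the consumer would give up 81/50 units of m for one more unit of b.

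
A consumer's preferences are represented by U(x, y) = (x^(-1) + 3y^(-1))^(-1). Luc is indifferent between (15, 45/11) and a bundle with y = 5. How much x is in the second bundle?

U depends on (x, y) only through S = x^(-1) + 3y^(-1), so equal utility means equal S. At (15, 45/11): S = 0.8.
With y = 5: 3·5^(-1) = 0.6, so x^(-1) = 0.8 − 0.6 = 0.2.
Hence x = 1/0.2 = 5.
Check: U(5, 5) = 1.25.

x = 5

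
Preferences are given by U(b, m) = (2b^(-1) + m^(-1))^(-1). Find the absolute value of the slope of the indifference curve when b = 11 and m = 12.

MRS = 288/121

For CES with ρ = -1, MRS = (2/1)·(m/b)^2.
At (11, 12): MRS = 288/121.
So at (11, 12) the consumer would give up 288/121 units of m for one more unit of b.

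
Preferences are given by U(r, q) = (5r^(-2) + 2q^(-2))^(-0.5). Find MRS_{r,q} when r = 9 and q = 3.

For CES with ρ = -2, MRS = (5/2)·(q/r)^3.
At (9, 3): MRS = 5/54.
That is, one extra unit of r is worth 5/54 units of q at the margin.

MRS = 5/54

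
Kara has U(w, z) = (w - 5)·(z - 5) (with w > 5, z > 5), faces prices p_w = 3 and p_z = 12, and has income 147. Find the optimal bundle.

MU_w = (z−5), MU_z = (w−5).
MRS = (z−5)/(w−5).
Tangency: set MRS = p_w/p_z = 3/12 = 0.25.
So (z − 5)/(w − 5) = 0.25, i.e. (z − 5) = 0.25·(w − 5).
Rewrite the budget in excess-of-subsistence terms: 3·(w − 5) + 12·(z − 5) = 147 − 3·5 − 12·5 = 72.
Substituting, 6·(w − 5) = 72, so w − 5 = 12 and w* = 17.
Then z − 5 = 0.25·12 = 3, so z* = 8.

w* = 17, z* = 8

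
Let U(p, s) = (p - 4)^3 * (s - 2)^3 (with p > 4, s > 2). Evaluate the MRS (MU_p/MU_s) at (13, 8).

MRS = 2/3

MU_p = 3·(p−4)^2·(s−2)^3, MU_s = 3·(p−4)^3·(s−2)^2.
MRS = (s−2)/(p−4).
At (13, 8): MRS = 2/3.
That is, one extra unit of p is worth 2/3 units of s at the margin.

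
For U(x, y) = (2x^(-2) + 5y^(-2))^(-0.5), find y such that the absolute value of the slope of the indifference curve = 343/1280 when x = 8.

y = 7

For CES with ρ = -2, MRS = (2/5)·(y/x)^3.
Setting (2/5)·(y/8)^3 = 343/1280 gives (y/8)^3 = 343/512, so y/8 = 0.875 and y = 7.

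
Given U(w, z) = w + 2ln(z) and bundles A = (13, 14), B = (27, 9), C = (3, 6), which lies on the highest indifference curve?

Bundle B

Evaluate utility at each bundle:
U(A) = 18.278.
U(B) = 31.394.
U(C) = 6.584.
Highest utility is B, so B ≻ A ≻ C.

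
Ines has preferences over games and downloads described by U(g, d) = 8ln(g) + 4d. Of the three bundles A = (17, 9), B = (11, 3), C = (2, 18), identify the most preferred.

Bundle C

Evaluate utility at each bundle:
U(A) = 58.666.
U(B) = 31.183.
U(C) = 77.545.
Highest utility is C, so C ≻ A ≻ B.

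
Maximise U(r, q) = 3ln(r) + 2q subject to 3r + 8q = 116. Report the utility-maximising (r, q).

r* = 4, q* = 13

MU_r = 3/r, MU_q = 2.
MRS = 3/r ÷ 2.
Tangency: set MRS = p_r/p_q = 3/8 = 0.375.
MRS depends only on r: 1.5/r = 0.375 ⇒ r* = 1.5/0.375 = 4.
From the budget, 8·q = 116 − 3·4 = 104, so q* = 13.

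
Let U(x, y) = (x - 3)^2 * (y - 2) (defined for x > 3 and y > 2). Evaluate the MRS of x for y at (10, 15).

MRS = 26/7

MU_x = 2·(x−3)·(y−2), MU_y = (x−3)^2.
MRS = (2/1)·(y−2)/(x−3).
At (10, 15): MRS = 26/7.
So at (10, 15) the consumer would give up 26/7 units of y for one more unit of x.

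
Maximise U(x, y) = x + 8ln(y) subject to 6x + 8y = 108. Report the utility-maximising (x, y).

MU_x = 1, MU_y = 8/y.
MRS = 1 ÷ (8/y).
Tangency: set MRS = p_x/p_y = 6/8 = 0.75.
MRS depends only on y: 0.125·y = 0.75 ⇒ y* = 0.75/0.125 = 6.
From the budget, 6·x = 108 − 8·6 = 60, so x* = 10.

x* = 10, y* = 6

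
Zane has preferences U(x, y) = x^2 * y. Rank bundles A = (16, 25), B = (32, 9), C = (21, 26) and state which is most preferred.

Evaluate utility at each bundle:
U(A) = 6400.
U(B) = 9216.
U(C) = 11466.
Highest utility is C, so C ≻ B ≻ A.

Bundle C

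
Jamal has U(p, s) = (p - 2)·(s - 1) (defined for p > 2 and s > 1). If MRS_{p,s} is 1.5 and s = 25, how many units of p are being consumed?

p = 18

MU_p = (s−1), MU_s = (p−2).
MRS = (s−1)/(p−2).
Substitute s = 25: MRS = 24/(p − 2). Setting this equal to 1.5 gives p − 2 = 24/1.5 = 16, so p = 18.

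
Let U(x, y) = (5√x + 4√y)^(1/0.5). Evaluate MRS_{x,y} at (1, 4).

MRS = 2.5

For CES with ρ = 0.5, MRS = (5/4)·√(y/x).
At (1, 4): MRS = 2.5.
The indifference curve has slope −2.5 at this bundle.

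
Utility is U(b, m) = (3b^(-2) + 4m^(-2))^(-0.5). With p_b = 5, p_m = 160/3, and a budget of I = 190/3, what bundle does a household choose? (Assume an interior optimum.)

For CES with ρ = -2, MRS = (3/4)·(m/b)^3.
Tangency: set MRS = p_b/p_m = 5/(160/3) = 3/32.
So (m/b)^3 = 0.125; taking the cube root, m/b = 0.5, i.e. m = 0.5·b.
Substitute into the budget 5·b + (160/3)·m = 190/3: (95/3)·b = 190/3, so b* = 2 and m* = 0.5·2 = 1.

b* = 2, m* = 1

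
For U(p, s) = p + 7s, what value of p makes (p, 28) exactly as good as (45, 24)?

U(45, 24) = 213.
Set U(p, 28) = 213 and solve.
p + 7·28 = 213 ⇒ p = 17 ⇒ p = 17.
Check: U(17, 28) = 213.

p = 17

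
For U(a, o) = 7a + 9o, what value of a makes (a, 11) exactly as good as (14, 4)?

U(14, 4) = 134.
Set U(a, 11) = 134 and solve.
7a + 9·11 = 134 ⇒ 7a = 35 ⇒ a = 5.
Check: U(5, 11) = 134.

a = 5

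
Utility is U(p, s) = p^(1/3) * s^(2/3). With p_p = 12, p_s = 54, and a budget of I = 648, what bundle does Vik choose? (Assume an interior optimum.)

p* = 18, s* = 8

MU_p = 1/3·p^(-2/3)·s^(2/3) and MU_s = 2/3·p^(1/3)·s^(-1/3).
MRS = MU_p/MU_s = (0.5)·s/p.
Tangency: set MRS = p_p/p_s = 12/54 = 2/9.
So (0.5)·s/p = 2/9, i.e. s = (4/9)·p.
Substitute into the budget 12·p + 54·s = 648: 36·p = 648, so p* = 18.
Then s* = (4/9)·18 = 8.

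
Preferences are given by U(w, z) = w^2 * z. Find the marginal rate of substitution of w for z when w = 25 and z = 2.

MRS = 4/25

MU_w = 2·w·z and MU_z = w^2.
MRS = MU_w/MU_z = (2/1)·z/w.
At (25, 2): MRS = 4/25.
The indifference curve has slope −4/25 at this bundle.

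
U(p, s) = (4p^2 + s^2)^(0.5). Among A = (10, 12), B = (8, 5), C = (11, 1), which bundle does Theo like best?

Evaluate utility at each bundle:
U(A) = 23.324.
U(B) = 16.763.
U(C) = 22.023.
Highest utility is A, so A ≻ C ≻ B.

Bundle A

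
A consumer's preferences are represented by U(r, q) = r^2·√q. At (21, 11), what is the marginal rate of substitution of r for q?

MRS = 44/21

MU_r = 2·r·√q and MU_q = 0.5·r^2·q^(-0.5).
MRS = MU_r/MU_q = (4)·q/r.
At (21, 11): MRS = 44/21.
The indifference curve has slope −44/21 at this bundle.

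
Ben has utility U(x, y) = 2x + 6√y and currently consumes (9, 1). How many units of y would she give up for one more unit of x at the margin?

MRS = 2/3

MU_x = 2, MU_y = 6/(2√y).
MRS = 2 ÷ (6/(2√y)).
At (9, 1): MRS = 2/3.
That is, one extra unit of x is worth 2/3 units of y at the margin.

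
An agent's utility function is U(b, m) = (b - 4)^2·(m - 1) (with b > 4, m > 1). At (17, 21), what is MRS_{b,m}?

MRS = 40/13

MU_b = 2·(b−4)·(m−1), MU_m = (b−4)^2.
MRS = (2/1)·(m−1)/(b−4).
At (17, 21): MRS = 40/13.
So at (17, 21) the consumer would give up 40/13 units of m for one more unit of b.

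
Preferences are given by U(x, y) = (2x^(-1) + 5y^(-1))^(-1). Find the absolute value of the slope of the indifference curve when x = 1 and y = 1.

For CES with ρ = -1, MRS = (2/5)·(y/x)^2.
At (1, 1): MRS = 0.4.
That is, one extra unit of x is worth 0.4 units of y at the margin.

MRS = 0.4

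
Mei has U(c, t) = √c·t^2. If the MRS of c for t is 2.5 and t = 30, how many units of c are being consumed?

MU_c = 0.5·c^(-0.5)·t^2 and MU_t = 2·√c·t.
MRS = MU_c/MU_t = (0.25)·t/c.
Substitute t = 30: MRS = 7.5/c. Setting 7.5/c = 2.5 gives c = 7.5/2.5 = 3.

c = 3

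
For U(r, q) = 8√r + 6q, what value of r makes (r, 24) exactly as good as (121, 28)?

r = 196

U(121, 28) = 256.
Set U(r, 24) = 256 and solve.
With q = 24: 8√r = 256 − 6·24 = 112, so √r = 14 and r = 196.
Check: U(196, 24) = 256.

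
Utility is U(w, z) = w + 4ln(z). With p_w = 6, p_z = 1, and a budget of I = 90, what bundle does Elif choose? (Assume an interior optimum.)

MU_w = 1, MU_z = 4/z.
MRS = 1 ÷ (4/z).
Tangency: set MRS = p_w/p_z = 6/1 = 6.
MRS depends only on z: 0.25·z = 6 ⇒ z* = 6/0.25 = 24.
From the budget, 6·w = 90 − 1·24 = 66, so w* = 11.

w* = 11, z* = 24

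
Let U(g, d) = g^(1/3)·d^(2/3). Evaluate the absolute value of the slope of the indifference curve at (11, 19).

MU_g = 1/3·g^(-2/3)·d^(2/3) and MU_d = 2/3·g^(1/3)·d^(-1/3).
MRS = MU_g/MU_d = (0.5)·d/g.
At (11, 19): MRS = 19/22.
That is, one extra unit of g is worth 19/22 units of d at the margin.

MRS = 19/22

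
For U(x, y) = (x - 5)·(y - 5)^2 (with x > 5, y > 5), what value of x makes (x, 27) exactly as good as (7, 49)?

x = 13

U(7, 49) = 3872.
Set U(x, 27) = 3872 and solve.
With y = 27: (27 − 5)^2 = 484, so (x − 5) = 3872/484 = 8.
So x = 5 + 8 = 13.
Check: U(13, 27) = 3872.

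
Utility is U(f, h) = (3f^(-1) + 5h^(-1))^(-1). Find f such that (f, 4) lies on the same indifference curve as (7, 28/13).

f = 2

U depends on (f, h) only through S = 3f^(-1) + 5h^(-1), so equal utility means equal S. At (7, 28/13): S = 2.75.
With h = 4: 5·4^(-1) = 1.25, so 3f^(-1) = 2.75 − 1.25 = 1.5, i.e. f^(-1) = 0.5.
Hence f = 1/0.5 = 2.
Check: U(2, 4) = 0.3636.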